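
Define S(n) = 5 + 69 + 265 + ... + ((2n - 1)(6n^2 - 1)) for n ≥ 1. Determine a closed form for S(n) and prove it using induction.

We claim S(n) = n(3n^3 + 4n^2 - n - 1) for all n ≥ 1.
Base case (n = 1): S(1) = 5, and the closed form gives 5. They agree.
Inductive step: assume the claim holds for n = j, so S(j) = j(3j^3 + 4j^2 - j - 1).
Then S(j+1) = S(j) + ((2j + 1)(6(j + 1)^2 - 1)) = (j(3j^3 + 4j^2 - j - 1)) + ((2j + 1)(6(j + 1)^2 - 1)).
Simplifying, S(j+1) = (j + 1)(3j^3 + 13j^2 + 16j + 5) = (j+1)(3(j+1)^3 + 4(j+1)^2 - (j+1) - 1),
which is the closed form with n = j+1.
Hence, by induction on n, the claim holds for every n ≥ 1.

S(n) = n(3n^3 + 4n^2 - n - 1)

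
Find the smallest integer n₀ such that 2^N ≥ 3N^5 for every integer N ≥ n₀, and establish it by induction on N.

At N = 24: 16777216 < 23887872, so the inequality fails and n₀ ≥ 25. We prove 2^N ≥ 3N^5 for all N ≥ 25.
For the base case N = 25: 2^N = 33554432 and 3N^5 = 29296875, so 33554432 ≥ 29296875.
Inductive step: assume the claim holds for N = i, so 2^i ≥ 3i^5.
Then 2^(i + 1) = 2·(2^i) ≥ 2·(3i^5).
Also, for i ≥ 25 we have 2·(3i^5) ≥ 3(i+1)^5, since 2 ≥ (1 + 1/i)^5 for all i ≥ 25.
Combining, 2^(i + 1) ≥ 3(i+1)^5.
Hence, by induction on N, the claim holds for every N ≥ 25.
Hence the smallest such n₀ is 25.

n₀ = 25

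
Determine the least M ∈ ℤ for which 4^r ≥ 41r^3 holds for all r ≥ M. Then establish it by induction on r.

M = 7

At r = 6: 4096 < 8856, so the inequality fails and M ≥ 7. We prove 4^r ≥ 41r^3 for all r ≥ 7.
Base case (r = 7): 4^r = 16384 and 41r^3 = 14063, so 16384 ≥ 14063.
Inductive step: assume the claim holds for r = j, so 4^j ≥ 41j^3.
Then 4^(j + 1) = 4·(4^j) ≥ 4·(41j^3).
Also, for j ≥ 7 we have 4·(41j^3) ≥ 41(j+1)^3, since 4 ≥ (1 + 1/j)^3 for all j ≥ 7.
Combining, 4^(j + 1) ≥ 41(j+1)^3.
Hence, by induction on r, the claim holds for every r ≥ 7.
Hence the smallest such M is 7.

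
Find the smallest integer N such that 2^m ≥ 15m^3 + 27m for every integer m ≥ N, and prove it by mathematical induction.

At m = 15: 32768 < 51030, so the inequality fails and N ≥ 16. We prove 2^m ≥ 15m^3 + 27m for all m ≥ 16.
Base case (m = 16): 2^m = 65536 and 15m^3 + 27m = 61872, so 65536 ≥ 61872.
Suppose the result is true for m = p, so 2^p ≥ 15p^3 + 27p.
Then 2^(p + 1) = 2·(2^p) ≥ 2·(15p^3 + 27p).
Also, for p ≥ 16 we have 2·(15p^3 + 27p) ≥ 15(p+1)^3 + 27(p+1), since 2·(15p^3 + 27p) − (15(p+1)^3 + 27(p+1)) = 15p^3 - 45p^2 - 18p - 42, which is nonnegative for all p ≥ 16.
Combining, 2^(p + 1) ≥ 15(p+1)^3 + 27(p+1).
Hence, by induction on m, the claim holds for every m ≥ 16.
Hence the smallest such N is 16.

N = 16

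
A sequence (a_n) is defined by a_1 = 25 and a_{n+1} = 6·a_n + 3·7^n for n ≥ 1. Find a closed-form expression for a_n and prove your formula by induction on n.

a_n = 4·6^(n - 1) + 3·7^n

Computing the first terms: a_1 = 25, a_2 = 171, a_3 = 1173. This suggests a_n = 4·6^(n - 1) + 3·7^n.
Base step (n = 1): the formula gives 25 = 25 = a_1.
For the inductive step, assume it holds for an arbitrary p ≥ 1, so a_p = 4·6^(p - 1) + 3·7^p.
Then a_{p+1} = 6·a_p + 3·7^p = 6·(4·6^(p - 1) + 3·7^p) + 3·7^p = 4·6^p + 3·7^(p + 1) = 4·6^((p+1) - 1) + 3·7^(p+1),
which is the claimed formula at n = p+1.
Hence, by induction on n, the claim holds for every n ≥ 1.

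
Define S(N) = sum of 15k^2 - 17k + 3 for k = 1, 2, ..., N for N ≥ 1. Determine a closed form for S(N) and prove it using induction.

We claim S(N) = N(5N^2 - N - 3) for all N ≥ 1.
For the base case N = 1: S(1) = 1, and the closed form gives 1. They agree.
Inductive step: suppose the statement holds for some k ≥ 1, so S(k) = k(5k^2 - k - 3).
Then S(k+1) = S(k) + (15k^2 + 13k + 1) = (k(5k^2 - k - 3)) + (15k^2 + 13k + 1).
Simplifying, S(k+1) = (k + 1)(5k^2 + 9k + 1) = (k+1)(5(k+1)^2 - (k+1) - 3),
which is the closed form with N = k+1.
By induction, the statement is established for all N ≥ 1.

S(N) = N(5N^2 - N - 3)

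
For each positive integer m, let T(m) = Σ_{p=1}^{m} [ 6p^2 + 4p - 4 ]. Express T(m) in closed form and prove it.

T(m) = m(2m^2 + 5m - 1)

We claim T(m) = m(2m^2 + 5m - 1) for all m ≥ 1.
When m = 1: T(1) = 6, and the closed form gives 6. They agree.
Suppose the result is true for m = p, so T(p) = p(2p^2 + 5p - 1).
Then T(p+1) = T(p) + (6p^2 + 16p + 6) = (p(2p^2 + 5p - 1)) + (6p^2 + 16p + 6).
Simplifying, T(p+1) = (p + 1)(2p^2 + 9p + 6) = (p+1)(2(p+1)^2 + 5(p+1) - 1),
which is the closed form with m = p+1.
By the principle of mathematical induction, the result holds for all m ≥ 1.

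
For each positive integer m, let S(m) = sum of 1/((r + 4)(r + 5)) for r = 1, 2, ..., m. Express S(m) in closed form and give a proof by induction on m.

We claim S(m) = m/(5(m + 5)) for all m ≥ 1.
When m = 1: S(1) = 1/30, and the closed form gives 1/30. They agree.
For the inductive step, assume it holds for an arbitrary r ≥ 1, so S(r) = r/(5(r + 5)).
Then S(r+1) = S(r) + (1/((r + 5)(r + 6))) = (r/(5(r + 5))) + (1/((r + 5)(r + 6))).
Simplifying, S(r+1) = (r + 1)/(5(r + 6)) = (r+1)/(5((r+1) + 5)),
which is the closed form with m = r+1.
Hence, by induction on m, the claim holds for every m ≥ 1.

S(m) = m/(5(m + 5))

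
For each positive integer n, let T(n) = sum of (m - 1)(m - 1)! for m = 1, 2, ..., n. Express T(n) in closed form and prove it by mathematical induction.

We claim T(n) = n! - 1 for all n ≥ 1.
For the base case n = 1: T(1) = 0, and the closed form gives 0. They agree.
Inductive step: suppose the statement holds for some m ≥ 1, so T(m) = m! - 1.
Then T(m+1) = T(m) + (m·m!) = (m! - 1) + (m·m!).
Simplifying, T(m+1) = (m+1)! - 1,
which is the closed form with n = m+1.
Hence, by induction on n, the claim holds for every n ≥ 1.

T(n) = n! - 1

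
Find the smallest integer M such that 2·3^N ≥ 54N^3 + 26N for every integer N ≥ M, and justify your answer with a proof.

M = 10

At N = 9: 39366 < 39600, so the inequality fails and M ≥ 10. We prove 2·3^N ≥ 54N^3 + 26N for all N ≥ 10.
Base case (N = 10): 2·3^N = 118098 and 54N^3 + 26N = 54260, so 118098 ≥ 54260.
Suppose the result is true for N = j, so 2·3^j ≥ 54j^3 + 26j.
Then 2·3^(j + 1) = 3·(2·3^j) ≥ 3·(54j^3 + 26j).
Also, for j ≥ 10 we have 3·(54j^3 + 26j) ≥ 54(j+1)^3 + 26(j+1), since 3·(54j^3 + 26j) − (54(j+1)^3 + 26(j+1)) = 108j^3 - 162j^2 - 110j - 80, which is nonnegative for all j ≥ 10.
Combining, 2·3^(j + 1) ≥ 54(j+1)^3 + 26(j+1).
This completes the induction.
Hence the smallest such M is 10.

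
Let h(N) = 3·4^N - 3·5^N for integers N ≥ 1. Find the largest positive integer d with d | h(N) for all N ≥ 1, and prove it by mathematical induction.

d = 3

Computing the first values: h(1) = -3 and h(2) = -27; gcd(-3, -27) = 3, so d ≤ 3.
We prove 3 | 3·4^N - 3·5^N for all N ≥ 1 by induction on N.
When N = 1: h(1) = -3 = 3·(-1), so 3 | h(1).
For the inductive step, assume it holds for an arbitrary r ≥ 1, i.e. 3 | h(r). Then
h(r+1) − 5·h(r) = (3·4^(r+1) - 3·5^(r+1)) − 5·(3·4^r - 3·5^r) = (3)·4^r·(4 − 5) = (-3)·4^r. Since 3 | h(r) by the inductive hypothesis, 3 | 5·h(r); and 3 | -3 since -3 = 3·-1. Therefore 3 | h(r+1).
Hence, by induction on N, the claim holds for every N ≥ 1.
Therefore the largest such d is 3.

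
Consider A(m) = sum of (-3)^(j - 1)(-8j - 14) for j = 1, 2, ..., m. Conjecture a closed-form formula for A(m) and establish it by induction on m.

We claim A(m) = 2(-3)^m(m + 2) - 4 for all m ≥ 1.
Base case (m = 1): A(1) = -22, and the closed form gives -22. They agree.
For the inductive step, assume it holds for an arbitrary j ≥ 1, so A(j) = 2(-3)^j(j + 2) - 4.
Then A(j+1) = A(j) + ((-3)^j(-8j - 22)) = (2(-3)^j(j + 2) - 4) + ((-3)^j(-8j - 22)).
Simplifying, A(j+1) = -6(-3)^j·j - 18(-3)^j - 4 = 2(-3)^(j+1)((j+1) + 2) - 4,
which is the closed form with m = j+1.
Hence, by induction on m, the claim holds for every m ≥ 1.

A(m) = 2(-3)^m(m + 2) - 4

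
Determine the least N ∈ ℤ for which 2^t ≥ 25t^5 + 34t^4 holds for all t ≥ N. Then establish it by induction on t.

N = 29

At t = 28: 268435456 < 451157504, so the inequality fails and N ≥ 29. We prove 2^t ≥ 25t^5 + 34t^4 for all t ≥ 29.
When t = 29: 2^t = 536870912 and 25t^5 + 34t^4 = 536826279, so 536870912 ≥ 536826279.
For the inductive step, assume it holds for an arbitrary i ≥ 29, so 2^i ≥ 25i^5 + 34i^4.
Then 2^(i + 1) = 2·(2^i) ≥ 2·(25i^5 + 34i^4).
Also, for i ≥ 29 we have 2·(25i^5 + 34i^4) ≥ 25(i+1)^5 + 34(i+1)^4, since 2·(25i^5 + 34i^4) − (25(i+1)^5 + 34(i+1)^4) = 25i^5 - 91i^4 - 386i^3 - 454i^2 - 261i - 59, which is nonnegative for all i ≥ 29.
Combining, 2^(i + 1) ≥ 25(i+1)^5 + 34(i+1)^4.
This completes the induction.
Hence the smallest such N is 29.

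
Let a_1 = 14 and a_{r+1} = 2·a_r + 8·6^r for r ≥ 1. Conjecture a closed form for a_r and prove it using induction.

Computing the first terms: a_1 = 14, a_2 = 76, a_3 = 440. This suggests a_r = 2^r + 2·6^r.
For the base case r = 1: the formula gives 14 = 14 = a_1.
Inductive step: suppose the statement holds for some i ≥ 1, so a_i = 2^i + 2·6^i.
Then a_{i+1} = 2·a_i + 8·6^i = 2·(2^i + 2·6^i) + 8·6^i = 2^(i + 1) + 2·6^(i + 1),
which is the claimed formula at r = i+1.
This completes the induction.

a_r = 2^r + 2·6^r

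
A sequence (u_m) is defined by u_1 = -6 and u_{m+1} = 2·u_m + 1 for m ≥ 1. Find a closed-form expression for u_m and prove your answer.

Computing the first terms: u_1 = -6, u_2 = -11, u_3 = -21. This suggests u_m = -5·2^(m - 1) - 1.
When m = 1: the formula gives -6 = -6 = u_1.
For the inductive step, assume it holds for an arbitrary i ≥ 1, so u_i = -5·2^(i - 1) - 1.
Then u_{i+1} = 2·u_i + 1 = 2·(-5·2^(i - 1) - 1) + 1 = -5·2^i - 1 = -5·2^((i+1) - 1) - 1,
which is the claimed formula at m = i+1.
This completes the induction.

u_m = -5·2^(m - 1) - 1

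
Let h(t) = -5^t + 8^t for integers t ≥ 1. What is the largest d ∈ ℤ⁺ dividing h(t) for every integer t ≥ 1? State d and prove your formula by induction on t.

d = 3

Computing the first values: h(1) = 3 and h(2) = 39; gcd(3, 39) = 3, so d ≤ 3.
We prove 3 | -5^t + 8^t for all t ≥ 1 by induction on t.
Base step (t = 1): h(1) = 3 = 3·(1), so 3 | h(1).
Inductive step: suppose the statement holds for some r ≥ 1, i.e. 3 | h(r). Then
8^{r+1} − 5^{r+1} = 8·8^r − 5·5^r = 8·(8^r − 5^r) + (3)·5^r. The first term is divisible by 3 by the inductive hypothesis, and the second term (3)·5^r is divisible by 3 since 3 | 3. Hence 3 | h(r+1).
This completes the induction.
Therefore the largest such d is 3.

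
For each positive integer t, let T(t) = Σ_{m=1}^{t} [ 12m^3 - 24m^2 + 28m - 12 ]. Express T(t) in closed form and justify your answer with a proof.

T(t) = t(3t^3 - 2t^2 + 5t - 2)

We claim T(t) = t(3t^3 - 2t^2 + 5t - 2) for all t ≥ 1.
Base step (t = 1): T(1) = 4, and the closed form gives 4. They agree.
Inductive step: assume the claim holds for t = m, so T(m) = m(3m^3 - 2m^2 + 5m - 2).
Then T(m+1) = T(m) + (12m^3 + 12m^2 + 16m + 4) = (m(3m^3 - 2m^2 + 5m - 2)) + (12m^3 + 12m^2 + 16m + 4).
Simplifying, T(m+1) = (m + 1)(3m^3 + 7m^2 + 10m + 4) = (m+1)(3(m+1)^3 - 2(m+1)^2 + 5(m+1) - 2),
which is the closed form with t = m+1.
Hence, by induction on t, the claim holds for every t ≥ 1.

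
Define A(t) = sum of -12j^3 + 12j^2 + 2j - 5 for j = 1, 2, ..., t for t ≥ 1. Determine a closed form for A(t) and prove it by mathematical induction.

A(t) = -t(3t^3 + 2t^2 - 4t + 2)

We claim A(t) = -t(3t^3 + 2t^2 - 4t + 2) for all t ≥ 1.
When t = 1: A(1) = -3, and the closed form gives -3. They agree.
Inductive step: assume the claim holds for t = j, so A(j) = j(-3j^3 - 2j^2 + 4j - 2).
Then A(j+1) = A(j) + (-12j^3 - 24j^2 - 10j - 3) = (j(-3j^3 - 2j^2 + 4j - 2)) + (-12j^3 - 24j^2 - 10j - 3).
Simplifying, A(j+1) = -(j + 1)(3j^3 + 11j^2 + 9j + 3) = -(j+1)(3(j+1)^3 + 2(j+1)^2 - 4(j+1) + 2),
which is the closed form with t = j+1.
By the principle of mathematical induction, the result holds for all t ≥ 1.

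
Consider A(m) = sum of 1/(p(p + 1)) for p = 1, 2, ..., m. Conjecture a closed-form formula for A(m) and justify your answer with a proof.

We claim A(m) = m/(m + 1) for all m ≥ 1.
When m = 1: A(1) = 1/2, and the closed form gives 1/2. They agree.
Inductive step: suppose the statement holds for some p ≥ 1, so A(p) = p/(p + 1).
Then A(p+1) = A(p) + (1/((p + 1)(p + 2))) = (p/(p + 1)) + (1/((p + 1)(p + 2))).
Simplifying, A(p+1) = (p + 1)/(p + 2) = (p+1)/((p+1) + 1),
which is the closed form with m = p+1.
Hence, by induction on m, the claim holds for every m ≥ 1.

A(m) = m/(m + 1)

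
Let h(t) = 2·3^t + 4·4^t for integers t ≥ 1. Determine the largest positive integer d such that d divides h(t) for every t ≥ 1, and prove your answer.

Computing the first values: h(1) = 22 and h(2) = 82; gcd(22, 82) = 2, so d ≤ 2.
We prove 2 | 2·3^t + 4·4^t for all t ≥ 1 by induction on t.
Base case (t = 1): h(1) = 22 = 2·(11), so 2 | h(1).
Inductive step: suppose the statement holds for some j ≥ 1, i.e. 2 | h(j). Then
h(j+1) − 4·h(j) = (2·3^(j+1) + 4·4^(j+1)) − 4·(2·3^j + 4·4^j) = (2)·3^j·(3 − 4) = (-2)·3^j. Since 2 | h(j) by the inductive hypothesis, 2 | 4·h(j); and 2 | -2 since -2 = 2·-1. Therefore 2 | h(j+1).
Hence, by induction on t, the claim holds for every t ≥ 1.
Therefore the largest such d is 2.

d = 2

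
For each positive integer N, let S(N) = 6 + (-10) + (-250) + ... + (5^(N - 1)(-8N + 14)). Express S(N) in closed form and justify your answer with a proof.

We claim S(N) = 2·5^N(-N + 2) - 4 for all N ≥ 1.
Base case (N = 1): S(1) = 6, and the closed form gives 6. They agree.
Inductive step: assume the claim holds for N = r, so S(r) = 2·5^r(-r + 2) - 4.
Then S(r+1) = S(r) + (5^r(-8r + 6)) = (2·5^r(-r + 2) - 4) + (5^r(-8r + 6)).
Simplifying, S(r+1) = -10·5^r·r + 10·5^r - 4 = 2·5^(r+1)(-(r+1) + 2) - 4,
which is the closed form with N = r+1.
This completes the induction.

S(N) = 2·5^N(-N + 2) - 4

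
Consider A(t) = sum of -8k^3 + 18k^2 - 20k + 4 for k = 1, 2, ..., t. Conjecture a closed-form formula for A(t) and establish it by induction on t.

A(t) = -t(2t^3 - 2t^2 + 3t + 3)

We claim A(t) = -t(2t^3 - 2t^2 + 3t + 3) for all t ≥ 1.
Base case (t = 1): A(1) = -6, and the closed form gives -6. They agree.
Inductive step: suppose the statement holds for some k ≥ 1, so A(k) = k(-2k^3 + 2k^2 - 3k - 3).
Then A(k+1) = A(k) + (-8k^3 - 6k^2 - 8k - 6) = (k(-2k^3 + 2k^2 - 3k - 3)) + (-8k^3 - 6k^2 - 8k - 6).
Simplifying, A(k+1) = -(k + 1)(2k^3 + 4k^2 + 5k + 6) = -(k+1)(2(k+1)^3 - 2(k+1)^2 + 3(k+1) + 3),
which is the closed form with t = k+1.
By the principle of mathematical induction, the result holds for all t ≥ 1.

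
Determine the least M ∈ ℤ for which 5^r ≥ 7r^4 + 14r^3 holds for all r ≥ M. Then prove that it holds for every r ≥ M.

At r = 5: 3125 < 6125, so the inequality fails and M ≥ 6. We prove 5^r ≥ 7r^4 + 14r^3 for all r ≥ 6.
When r = 6: 5^r = 15625 and 7r^4 + 14r^3 = 12096, so 15625 ≥ 12096.
Inductive step: suppose the statement holds for some k ≥ 6, so 5^k ≥ 7k^4 + 14k^3.
Then 5^(k + 1) = 5·(5^k) ≥ 5·(7k^4 + 14k^3).
Also, for k ≥ 6 we have 5·(7k^4 + 14k^3) ≥ 7(k+1)^4 + 14(k+1)^3, since 5·(7k^4 + 14k^3) − (7(k+1)^4 + 14(k+1)^3) = 28k^4 + 28k^3 - 84k^2 - 70k - 21, which is nonnegative for all k ≥ 6.
Combining, 5^(k + 1) ≥ 7(k+1)^4 + 14(k+1)^3.
Hence, by induction on r, the claim holds for every r ≥ 6.
Hence the smallest such M is 6.

M = 6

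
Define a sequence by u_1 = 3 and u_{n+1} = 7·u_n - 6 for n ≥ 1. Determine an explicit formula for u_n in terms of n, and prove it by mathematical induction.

Computing the first terms: u_1 = 3, u_2 = 15, u_3 = 99. This suggests u_n = 2·7^(n - 1) + 1.
For the base case n = 1: the formula gives 3 = 3 = u_1.
Inductive step: assume the claim holds for n = k, so u_k = 2·7^(k - 1) + 1.
Then u_{k+1} = 7·u_k - 6 = 7·(2·7^(k - 1) + 1) - 6 = 2·7^k + 1 = 2·7^((k+1) - 1) + 1,
which is the claimed formula at n = k+1.
By induction, the statement is established for all n ≥ 1.

u_n = 2·7^(n - 1) + 1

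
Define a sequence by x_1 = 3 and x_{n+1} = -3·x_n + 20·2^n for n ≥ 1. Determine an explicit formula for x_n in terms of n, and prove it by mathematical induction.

x_n = -5(-3)^(n - 1) + 2^(n + 2)

Computing the first terms: x_1 = 3, x_2 = 31, x_3 = -13. This suggests x_n = -5(-3)^(n - 1) + 2^(n + 2).
Base case (n = 1): the formula gives 3 = 3 = x_1.
Inductive step: assume the claim holds for n = k, so x_k = -5(-3)^(k - 1) + 2^(k + 2).
Then x_{k+1} = -3·x_k + 20·2^k = -3·(-5(-3)^(k - 1) + 2^(k + 2)) + 20·2^k = -5(-3)^k + 2^(k + 3) = -5(-3)^((k+1) - 1) + 2^((k+1) + 2),
which is the claimed formula at n = k+1.
Hence, by induction on n, the claim holds for every n ≥ 1.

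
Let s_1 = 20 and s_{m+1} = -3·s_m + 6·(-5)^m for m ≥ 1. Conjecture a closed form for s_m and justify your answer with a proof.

Computing the first terms: s_1 = 20, s_2 = -90, s_3 = 420. This suggests s_m = 5(-3)^(m - 1) - 3(-5)^m.
For the base case m = 1: the formula gives 20 = 20 = s_1.
Inductive step: suppose the statement holds for some k ≥ 1, so s_k = 5(-3)^(k - 1) - 3(-5)^k.
Then s_{k+1} = -3·s_k + 6·(-5)^k = -3·(5(-3)^(k - 1) - 3(-5)^k) + 6·(-5)^k = 5(-3)^k - 3(-5)^(k + 1) = 5(-3)^((k+1) - 1) - 3(-5)^(k+1),
which is the claimed formula at m = k+1.
This completes the induction.

s_m = 5(-3)^(m - 1) - 3(-5)^m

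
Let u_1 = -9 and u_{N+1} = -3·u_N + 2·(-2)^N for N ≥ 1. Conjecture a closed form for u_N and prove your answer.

u_N = -(-2)^(N + 1) - 5(-3)^(N - 1)

Computing the first terms: u_1 = -9, u_2 = 23, u_3 = -61. This suggests u_N = -(-2)^(N + 1) - 5(-3)^(N - 1).
Base step (N = 1): the formula gives -9 = -9 = u_1.
Suppose the result is true for N = j, so u_j = -(-2)^(j + 1) - 5(-3)^(j - 1).
Then u_{j+1} = -3·u_j + 2·(-2)^j = -3·(-(-2)^(j + 1) - 5(-3)^(j - 1)) + 2·(-2)^j = -(-2)^(j + 2) - 5(-3)^j = -(-2)^((j+1) + 1) - 5(-3)^((j+1) - 1),
which is the claimed formula at N = j+1.
This completes the induction.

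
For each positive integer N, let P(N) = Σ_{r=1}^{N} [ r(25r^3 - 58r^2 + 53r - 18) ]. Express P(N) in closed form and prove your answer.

We claim P(N) = N(N + 1)(5N^3 - 7N^2 + 4N - 1) for all N ≥ 1.
Base case (N = 1): P(1) = 2, and the closed form gives 2. They agree.
Inductive step: assume the claim holds for N = r, so P(r) = r(5r^4 - 2r^3 - 3r^2 + 3r - 1).
Then P(r+1) = P(r) + (25r^4 + 42r^3 + 29r^2 + 14r + 2) = (r(5r^4 - 2r^3 - 3r^2 + 3r - 1)) + (25r^4 + 42r^3 + 29r^2 + 14r + 2).
Simplifying, P(r+1) = (r + 1)(r + 2)(5r^3 + 8r^2 + 5r + 1) = (r+1)((r+1) + 1)(5(r+1)^3 - 7(r+1)^2 + 4(r+1) - 1),
which is the closed form with N = r+1.
This completes the induction.

P(N) = N(N + 1)(5N^3 - 7N^2 + 4N - 1)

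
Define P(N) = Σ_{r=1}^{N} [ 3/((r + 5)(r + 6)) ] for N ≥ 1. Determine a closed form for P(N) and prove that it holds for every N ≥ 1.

We claim P(N) = N/(2(N + 6)) for all N ≥ 1.
Base step (N = 1): P(1) = 1/14, and the closed form gives 1/14. They agree.
Suppose the result is true for N = r, so P(r) = r/(2(r + 6)).
Then P(r+1) = P(r) + (3/((r + 6)(r + 7))) = (r/(2(r + 6))) + (3/((r + 6)(r + 7))).
Simplifying, P(r+1) = (r + 1)/(2(r + 7)) = (r+1)/(2((r+1) + 6)),
which is the closed form with N = r+1.
By the principle of mathematical induction, the result holds for all N ≥ 1.

P(N) = N/(2(N + 6))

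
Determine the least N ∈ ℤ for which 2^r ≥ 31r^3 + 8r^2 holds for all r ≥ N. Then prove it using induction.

At r = 17: 131072 < 154615, so the inequality fails and N ≥ 18. We prove 2^r ≥ 31r^3 + 8r^2 for all r ≥ 18.
For the base case r = 18: 2^r = 262144 and 31r^3 + 8r^2 = 183384, so 262144 ≥ 183384.
Suppose the result is true for r = m, so 2^m ≥ 31m^3 + 8m^2.
Then 2^(m + 1) = 2·(2^m) ≥ 2·(31m^3 + 8m^2).
Also, for m ≥ 18 we have 2·(31m^3 + 8m^2) ≥ 31(m+1)^3 + 8(m+1)^2, since 2·(31m^3 + 8m^2) − (31(m+1)^3 + 8(m+1)^2) = 31m^3 - 85m^2 - 109m - 39, which is nonnegative for all m ≥ 18.
Combining, 2^(m + 1) ≥ 31(m+1)^3 + 8(m+1)^2.
By the principle of mathematical induction, the result holds for all r ≥ 18.
Hence the smallest such N is 18.

N = 18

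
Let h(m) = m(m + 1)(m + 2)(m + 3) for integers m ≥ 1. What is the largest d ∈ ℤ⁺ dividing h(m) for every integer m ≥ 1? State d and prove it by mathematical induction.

Computing the first values: h(1) = 24 and h(2) = 120; gcd(24, 120) = 24, so d ≤ 24.
We prove 24 | m(m + 1)(m + 2)(m + 3) for all m ≥ 1 by induction on m.
For the base case m = 1: h(1) = 24 = 24·(1), so 24 | h(1).
Inductive step: assume the claim holds for m = r, i.e. 24 | h(r). Then
h(r+1) − h(r) = (r+1)·(r+2)·(r+3)·(r+4) − r·(r+1)·(r+2)·(r+3) = (r+1)·(r+2)·(r+3)·[(r+4) − r] = 4·(r+1)·(r+2)·(r+3). The product of 3 consecutive integers is divisible by (3)! = 6, so h(r+1) − h(r) is divisible by 4·6 = 24. By the inductive hypothesis 24 | h(r), hence 24 | h(r+1).
This completes the induction.
Therefore the largest such d is 24.

d = 24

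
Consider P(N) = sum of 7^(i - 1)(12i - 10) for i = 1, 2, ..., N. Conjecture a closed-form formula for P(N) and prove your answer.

We claim P(N) = 2·7^N(N - 1) + 2 for all N ≥ 1.
Base case (N = 1): P(1) = 2, and the closed form gives 2. They agree.
Suppose the result is true for N = i, so P(i) = 2·7^i(i - 1) + 2.
Then P(i+1) = P(i) + (7^i(12i + 2)) = (2·7^i(i - 1) + 2) + (7^i(12i + 2)).
Simplifying, P(i+1) = 14·7^i·i + 2 = 2·7^(i+1)((i+1) - 1) + 2,
which is the closed form with N = i+1.
Hence, by induction on N, the claim holds for every N ≥ 1.

P(N) = 2·7^N(N - 1) + 2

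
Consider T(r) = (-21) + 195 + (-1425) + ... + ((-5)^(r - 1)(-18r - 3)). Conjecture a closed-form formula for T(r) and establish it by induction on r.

We claim T(r) = (-5)^r(3r + 1) - 1 for all r ≥ 1.
When r = 1: T(1) = -21, and the closed form gives -21. They agree.
For the inductive step, assume it holds for an arbitrary m ≥ 1, so T(m) = (-5)^m(3m + 1) - 1.
Then T(m+1) = T(m) + ((-5)^m(-18m - 21)) = ((-5)^m(3m + 1) - 1) + ((-5)^m(-18m - 21)).
Simplifying, T(m+1) = -15(-5)^m·m - 20(-5)^m - 1 = (-5)^(m+1)(3(m+1) + 1) - 1,
which is the closed form with r = m+1.
This completes the induction.

T(r) = (-5)^r(3r + 1) - 1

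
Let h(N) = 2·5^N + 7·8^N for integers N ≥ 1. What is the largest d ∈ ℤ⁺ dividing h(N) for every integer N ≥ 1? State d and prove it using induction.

d = 6

Computing the first values: h(1) = 66 and h(2) = 498; gcd(66, 498) = 6, so d ≤ 6.
We prove 6 | 2·5^N + 7·8^N for all N ≥ 1 by induction on N.
For the base case N = 1: h(1) = 66 = 6·(11), so 6 | h(1).
For the inductive step, assume it holds for an arbitrary k ≥ 1, i.e. 6 | h(k). Then
h(k+1) − 8·h(k) = (2·5^(k+1) + 7·8^(k+1)) − 8·(2·5^k + 7·8^k) = (2)·5^k·(5 − 8) = (-6)·5^k. Since 6 | h(k) by the inductive hypothesis, 6 | 8·h(k); and 6 | -6 since -6 = 6·-1. Therefore 6 | h(k+1).
By the principle of mathematical induction, the result holds for all N ≥ 1.
Therefore the largest such d is 6.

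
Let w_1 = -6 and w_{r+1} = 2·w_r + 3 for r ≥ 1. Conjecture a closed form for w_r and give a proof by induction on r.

Computing the first terms: w_1 = -6, w_2 = -9, w_3 = -15. This suggests w_r = -3·2^(r - 1) - 3.
For the base case r = 1: the formula gives -6 = -6 = w_1.
Suppose the result is true for r = k, so w_k = -3·2^(k - 1) - 3.
Then w_{k+1} = 2·w_k + 3 = 2·(-3·2^(k - 1) - 3) + 3 = -3·2^k - 3 = -3·2^((k+1) - 1) - 3,
which is the claimed formula at r = k+1.
By induction, the statement is established for all r ≥ 1.

w_r = -3·2^(r - 1) - 3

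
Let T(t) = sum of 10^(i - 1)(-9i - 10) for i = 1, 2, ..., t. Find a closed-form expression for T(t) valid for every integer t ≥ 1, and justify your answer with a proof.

We claim T(t) = -10^t(t + 1) + 1 for all t ≥ 1.
Base step (t = 1): T(1) = -19, and the closed form gives -19. They agree.
Inductive step: assume the claim holds for t = i, so T(i) = -10^i(i + 1) + 1.
Then T(i+1) = T(i) + (10^i(-9i - 19)) = (-10^i(i + 1) + 1) + (10^i(-9i - 19)).
Simplifying, T(i+1) = -10·10^i·i - 20·10^i + 1 = -10^(i+1)((i+1) + 1) + 1,
which is the closed form with t = i+1.
This completes the induction.

T(t) = -10^t(t + 1) + 1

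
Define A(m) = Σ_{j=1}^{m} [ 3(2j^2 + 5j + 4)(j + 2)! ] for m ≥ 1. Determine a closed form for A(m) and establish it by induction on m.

A(m) = (6m + 3)(m + 3)! - 18

We claim A(m) = (6m + 3)(m + 3)! - 18 for all m ≥ 1.
Base case (m = 1): A(1) = 198, and the closed form gives 198. They agree.
Suppose the result is true for m = j, so A(j) = (6j + 3)(j + 3)! - 18.
Then A(j+1) = A(j) + (3(2j^2 + 9j + 11)(j + 3)!) = ((6j + 3)(j + 3)! - 18) + (3(2j^2 + 9j + 11)(j + 3)!).
Simplifying, A(j+1) = (6(j+1) + 3)((j+1) + 3)! - 18,
which is the closed form with m = j+1.
This completes the induction.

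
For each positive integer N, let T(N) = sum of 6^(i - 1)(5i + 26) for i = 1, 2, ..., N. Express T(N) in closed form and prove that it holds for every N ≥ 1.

We claim T(N) = 6^N(N + 5) - 5 for all N ≥ 1.
When N = 1: T(1) = 31, and the closed form gives 31. They agree.
Inductive step: suppose the statement holds for some i ≥ 1, so T(i) = 6^i(i + 5) - 5.
Then T(i+1) = T(i) + (6^i(5i + 31)) = (6^i(i + 5) - 5) + (6^i(5i + 31)).
Simplifying, T(i+1) = 6^(i + 1)i + 6^(i + 2) - 5 = 6^(i+1)((i+1) + 5) - 5,
which is the closed form with N = i+1.
By the principle of mathematical induction, the result holds for all N ≥ 1.

T(N) = 6^N(N + 5) - 5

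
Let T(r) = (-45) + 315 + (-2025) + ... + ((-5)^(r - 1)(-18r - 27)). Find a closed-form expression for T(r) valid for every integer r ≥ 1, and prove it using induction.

T(r) = (-5)^r(3r + 5) - 5

We claim T(r) = (-5)^r(3r + 5) - 5 for all r ≥ 1.
Base step (r = 1): T(1) = -45, and the closed form gives -45. They agree.
Suppose the result is true for r = i, so T(i) = (-5)^i(3i + 5) - 5.
Then T(i+1) = T(i) + ((-5)^i(-18i - 45)) = ((-5)^i(3i + 5) - 5) + ((-5)^i(-18i - 45)).
Simplifying, T(i+1) = -15(-5)^i·i - 40(-5)^i - 5 = (-5)^(i+1)(3(i+1) + 5) - 5,
which is the closed form with r = i+1.
Hence, by induction on r, the claim holds for every r ≥ 1.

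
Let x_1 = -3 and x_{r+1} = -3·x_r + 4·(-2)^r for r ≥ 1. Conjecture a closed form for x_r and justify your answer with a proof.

x_r = (-2)^(r + 2) + 5(-3)^(r - 1)

Computing the first terms: x_1 = -3, x_2 = 1, x_3 = 13. This suggests x_r = (-2)^(r + 2) + 5(-3)^(r - 1).
Base case (r = 1): the formula gives -3 = -3 = x_1.
For the inductive step, assume it holds for an arbitrary i ≥ 1, so x_i = (-2)^(i + 2) + 5(-3)^(i - 1).
Then x_{i+1} = -3·x_i + 4·(-2)^i = -3·((-2)^(i + 2) + 5(-3)^(i - 1)) + 4·(-2)^i = (-2)^(i + 3) + 5(-3)^i = (-2)^((i+1) + 2) + 5(-3)^((i+1) - 1),
which is the claimed formula at r = i+1.
Hence, by induction on r, the claim holds for every r ≥ 1.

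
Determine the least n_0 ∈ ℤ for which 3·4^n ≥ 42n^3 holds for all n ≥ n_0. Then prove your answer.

n_0 = 6

At n = 5: 3072 < 5250, so the inequality fails and n_0 ≥ 6. We prove 3·4^n ≥ 42n^3 for all n ≥ 6.
Base step (n = 6): 3·4^n = 12288 and 42n^3 = 9072, so 12288 ≥ 9072.
Inductive step: suppose the statement holds for some m ≥ 6, so 3·4^m ≥ 42m^3.
Then 3·4^(m + 1) = 4·(3·4^m) ≥ 4·(42m^3).
Also, for m ≥ 6 we have 4·(42m^3) ≥ 42(m+1)^3, since 4 ≥ (1 + 1/m)^3 for all m ≥ 6.
Combining, 3·4^(m + 1) ≥ 42(m+1)^3.
Hence, by induction on n, the claim holds for every n ≥ 6.
Hence the smallest such n_0 is 6.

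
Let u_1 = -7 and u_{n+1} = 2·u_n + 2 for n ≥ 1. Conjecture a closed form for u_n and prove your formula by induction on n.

u_n = -5·2^(n - 1) - 2

Computing the first terms: u_1 = -7, u_2 = -12, u_3 = -22. This suggests u_n = -5·2^(n - 1) - 2.
When n = 1: the formula gives -7 = -7 = u_1.
Suppose the result is true for n = i, so u_i = -5·2^(i - 1) - 2.
Then u_{i+1} = 2·u_i + 2 = 2·(-5·2^(i - 1) - 2) + 2 = -5·2^i - 2 = -5·2^((i+1) - 1) - 2,
which is the claimed formula at n = i+1.
This completes the induction.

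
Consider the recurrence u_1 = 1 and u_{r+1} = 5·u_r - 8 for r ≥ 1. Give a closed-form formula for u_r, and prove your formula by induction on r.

u_r = -5^(r - 1) + 2

Computing the first terms: u_1 = 1, u_2 = -3, u_3 = -23. This suggests u_r = -5^(r - 1) + 2.
For the base case r = 1: the formula gives 1 = 1 = u_1.
Suppose the result is true for r = m, so u_m = -5^(m - 1) + 2.
Then u_{m+1} = 5·u_m - 8 = 5·(-5^(m - 1) + 2) - 8 = -5^m + 2 = -5^((m+1) - 1) + 2,
which is the claimed formula at r = m+1.
By the principle of mathematical induction, the result holds for all r ≥ 1.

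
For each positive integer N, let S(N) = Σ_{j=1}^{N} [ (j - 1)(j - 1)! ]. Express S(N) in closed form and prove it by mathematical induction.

We claim S(N) = N! - 1 for all N ≥ 1.
For the base case N = 1: S(1) = 0, and the closed form gives 0. They agree.
Suppose the result is true for N = j, so S(j) = j! - 1.
Then S(j+1) = S(j) + (j·j!) = (j! - 1) + (j·j!).
Simplifying, S(j+1) = (j+1)! - 1,
which is the closed form with N = j+1.
By the principle of mathematical induction, the result holds for all N ≥ 1.

S(N) = N! - 1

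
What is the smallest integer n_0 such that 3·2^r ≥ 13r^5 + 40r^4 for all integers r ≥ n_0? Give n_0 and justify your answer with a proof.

n_0 = 26

At r = 25: 100663296 < 142578125, so the inequality fails and n_0 ≥ 26. We prove 3·2^r ≥ 13r^5 + 40r^4 for all r ≥ 26.
When r = 26: 3·2^r = 201326592 and 13r^5 + 40r^4 = 172736928, so 201326592 ≥ 172736928.
Inductive step: suppose the statement holds for some i ≥ 26, so 3·2^i ≥ 13i^5 + 40i^4.
Then 3·2^(i + 1) = 2·(3·2^i) ≥ 2·(13i^5 + 40i^4).
Also, for i ≥ 26 we have 2·(13i^5 + 40i^4) ≥ 13(i+1)^5 + 40(i+1)^4, since 2·(13i^5 + 40i^4) − (13(i+1)^5 + 40(i+1)^4) = 13i^5 - 25i^4 - 290i^3 - 370i^2 - 225i - 53, which is nonnegative for all i ≥ 26.
Combining, 3·2^(i + 1) ≥ 13(i+1)^5 + 40(i+1)^4.
This completes the induction.
Hence the smallest such n_0 is 26.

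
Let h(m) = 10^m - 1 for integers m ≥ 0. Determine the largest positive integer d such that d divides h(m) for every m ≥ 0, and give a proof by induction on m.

d = 9

Computing the first values: h(0) = 0 and h(1) = 9; gcd(0, 9) = 9, so d ≤ 9.
We prove 9 | 10^m - 1 for all m ≥ 0 by induction on m.
For the base case m = 0: h(0) = 0 = 9·(0), so 9 | h(0).
For the inductive step, assume it holds for an arbitrary r ≥ 0, i.e. 9 | h(r). Then
h(r+1) = 10^(r+1) - 1 = 10·(10^r - 1) + 9 = 10·h(r) + 9. The first term is divisible by 9 by the inductive hypothesis, and 9 is divisible by 9. Hence 9 | h(r+1).
This completes the induction.
Therefore the largest such d is 9.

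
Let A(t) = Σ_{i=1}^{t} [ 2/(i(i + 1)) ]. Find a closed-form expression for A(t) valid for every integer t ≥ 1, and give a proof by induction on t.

A(t) = 2t/(t + 1)

We claim A(t) = 2t/(t + 1) for all t ≥ 1.
Base case (t = 1): A(1) = 1, and the closed form gives 1. They agree.
Inductive step: suppose the statement holds for some i ≥ 1, so A(i) = 2i/(i + 1).
Then A(i+1) = A(i) + (2/((i + 1)(i + 2))) = (2i/(i + 1)) + (2/((i + 1)(i + 2))).
Simplifying, A(i+1) = 2(i + 1)/(i + 2) = 2(i+1)/((i+1) + 1),
which is the closed form with t = i+1.
By induction, the statement is established for all t ≥ 1.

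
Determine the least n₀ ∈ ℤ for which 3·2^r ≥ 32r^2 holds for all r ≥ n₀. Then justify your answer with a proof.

n₀ = 11

At r = 10: 3072 < 3200, so the inequality fails and n₀ ≥ 11. We prove 3·2^r ≥ 32r^2 for all r ≥ 11.
Base step (r = 11): 3·2^r = 6144 and 32r^2 = 3872, so 6144 ≥ 3872.
Inductive step: assume the claim holds for r = m, so 3·2^m ≥ 32m^2.
Then 3·2^(m + 1) = 2·(3·2^m) ≥ 2·(32m^2).
Also, for m ≥ 11 we have 2·(32m^2) ≥ 32(m+1)^2, since 2 ≥ (1 + 1/m)^2 for all m ≥ 11.
Combining, 3·2^(m + 1) ≥ 32(m+1)^2.
By the principle of mathematical induction, the result holds for all r ≥ 11.
Hence the smallest such n₀ is 11.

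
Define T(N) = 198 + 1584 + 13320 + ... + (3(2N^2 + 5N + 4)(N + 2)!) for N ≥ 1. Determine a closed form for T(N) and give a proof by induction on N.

T(N) = (6N + 3)(N + 3)! - 18

We claim T(N) = (6N + 3)(N + 3)! - 18 for all N ≥ 1.
For the base case N = 1: T(1) = 198, and the closed form gives 198. They agree.
For the inductive step, assume it holds for an arbitrary i ≥ 1, so T(i) = (6i + 3)(i + 3)! - 18.
Then T(i+1) = T(i) + (3(2i^2 + 9i + 11)(i + 3)!) = ((6i + 3)(i + 3)! - 18) + (3(2i^2 + 9i + 11)(i + 3)!).
Simplifying, T(i+1) = (6(i+1) + 3)((i+1) + 3)! - 18,
which is the closed form with N = i+1.
This completes the induction.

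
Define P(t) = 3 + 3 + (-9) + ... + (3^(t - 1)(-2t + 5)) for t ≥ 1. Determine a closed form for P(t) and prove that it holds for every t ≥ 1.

P(t) = 3^t(-t + 3) - 3

We claim P(t) = 3^t(-t + 3) - 3 for all t ≥ 1.
For the base case t = 1: P(1) = 3, and the closed form gives 3. They agree.
Inductive step: assume the claim holds for t = j, so P(j) = 3^j(-j + 3) - 3.
Then P(j+1) = P(j) + (3^j(-2j + 3)) = (3^j(-j + 3) - 3) + (3^j(-2j + 3)).
Simplifying, P(j+1) = -3·3^j·j + 6·3^j - 3 = 3^(j+1)(-(j+1) + 3) - 3,
which is the closed form with t = j+1.
This completes the induction.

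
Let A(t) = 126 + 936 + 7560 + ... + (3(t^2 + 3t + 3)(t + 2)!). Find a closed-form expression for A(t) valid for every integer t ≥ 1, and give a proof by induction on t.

A(t) = (3t + 3)(t + 3)! - 18

We claim A(t) = (3t + 3)(t + 3)! - 18 for all t ≥ 1.
When t = 1: A(1) = 126, and the closed form gives 126. They agree.
Inductive step: assume the claim holds for t = k, so A(k) = (3k + 3)(k + 3)! - 18.
Then A(k+1) = A(k) + (3(k^2 + 5k + 7)(k + 3)!) = ((3k + 3)(k + 3)! - 18) + (3(k^2 + 5k + 7)(k + 3)!).
Simplifying, A(k+1) = (3(k+1) + 3)((k+1) + 3)! - 18,
which is the closed form with t = k+1.
This completes the induction.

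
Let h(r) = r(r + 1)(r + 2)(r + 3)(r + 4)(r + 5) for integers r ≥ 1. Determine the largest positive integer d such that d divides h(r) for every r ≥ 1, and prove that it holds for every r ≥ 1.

d = 720

Computing the first values: h(1) = 720 and h(2) = 5040; gcd(720, 5040) = 720, so d ≤ 720.
We prove 720 | r(r + 1)(r + 2)(r + 3)(r + 4)(r + 5) for all r ≥ 1 by induction on r.
When r = 1: h(1) = 720 = 720·(1), so 720 | h(1).
For the inductive step, assume it holds for an arbitrary m ≥ 1, i.e. 720 | h(m). Then
h(m+1) − h(m) = (m+1)·(m+2)·(m+3)·(m+4)·(m+5)·(m+6) − m·(m+1)·(m+2)·(m+3)·(m+4)·(m+5) = (m+1)·(m+2)·(m+3)·(m+4)·(m+5)·[(m+6) − m] = 6·(m+1)·(m+2)·(m+3)·(m+4)·(m+5). The product of 5 consecutive integers is divisible by (5)! = 120, so h(m+1) − h(m) is divisible by 6·120 = 720. By the inductive hypothesis 720 | h(m), hence 720 | h(m+1).
By the principle of mathematical induction, the result holds for all r ≥ 1.
Therefore the largest such d is 720.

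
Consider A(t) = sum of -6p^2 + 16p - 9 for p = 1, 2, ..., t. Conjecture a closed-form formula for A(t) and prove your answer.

We claim A(t) = -t(t - 2)(2t - 1) for all t ≥ 1.
Base step (t = 1): A(1) = 1, and the closed form gives 1. They agree.
Suppose the result is true for t = p, so A(p) = p(-2p^2 + 5p - 2).
Then A(p+1) = A(p) + (-6p^2 + 4p + 1) = (p(-2p^2 + 5p - 2)) + (-6p^2 + 4p + 1).
Simplifying, A(p+1) = -(p - 1)(p + 1)(2p + 1) = -(p+1)((p+1) - 2)(2(p+1) - 1),
which is the closed form with t = p+1.
By the principle of mathematical induction, the result holds for all t ≥ 1.

A(t) = -t(t - 2)(2t - 1)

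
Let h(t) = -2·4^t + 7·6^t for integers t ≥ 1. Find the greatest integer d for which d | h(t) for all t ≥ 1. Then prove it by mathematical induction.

d = 2

Computing the first values: h(1) = 34 and h(2) = 220; gcd(34, 220) = 2, so d ≤ 2.
We prove 2 | -2·4^t + 7·6^t for all t ≥ 1 by induction on t.
When t = 1: h(1) = 34 = 2·(17), so 2 | h(1).
Inductive step: suppose the statement holds for some m ≥ 1, i.e. 2 | h(m). Then
h(m+1) − 6·h(m) = (-2·4^(m+1) + 7·6^(m+1)) − 6·(-2·4^m + 7·6^m) = (-2)·4^m·(4 − 6) = (4)·4^m. Since 2 | h(m) by the inductive hypothesis, 2 | 6·h(m); and 2 | 4 since 4 = 2·2. Therefore 2 | h(m+1).
By induction, the statement is established for all t ≥ 1.
Therefore the largest such d is 2.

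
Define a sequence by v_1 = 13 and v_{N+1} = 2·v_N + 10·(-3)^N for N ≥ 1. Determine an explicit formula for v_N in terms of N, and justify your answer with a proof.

v_N = -2(-3)^N + 7·2^(N - 1)

Computing the first terms: v_1 = 13, v_2 = -4, v_3 = 82. This suggests v_N = -2(-3)^N + 7·2^(N - 1).
When N = 1: the formula gives 13 = 13 = v_1.
For the inductive step, assume it holds for an arbitrary j ≥ 1, so v_j = -2(-3)^j + 7·2^(j - 1).
Then v_{j+1} = 2·v_j + 10·(-3)^j = 2·(-2(-3)^j + 7·2^(j - 1)) + 10·(-3)^j = -2(-3)^(j + 1) + 7·2^j = -2(-3)^(j+1) + 7·2^((j+1) - 1),
which is the claimed formula at N = j+1.
Hence, by induction on N, the claim holds for every N ≥ 1.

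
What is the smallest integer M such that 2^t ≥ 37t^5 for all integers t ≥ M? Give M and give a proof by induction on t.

At t = 29: 536870912 < 758912513, so the inequality fails and M ≥ 30. We prove 2^t ≥ 37t^5 for all t ≥ 30.
For the base case t = 30: 2^t = 1073741824 and 37t^5 = 899100000, so 1073741824 ≥ 899100000.
For the inductive step, assume it holds for an arbitrary k ≥ 30, so 2^k ≥ 37k^5.
Then 2^(k + 1) = 2·(2^k) ≥ 2·(37k^5).
Also, for k ≥ 30 we have 2·(37k^5) ≥ 37(k+1)^5, since 2 ≥ (1 + 1/k)^5 for all k ≥ 30.
Combining, 2^(k + 1) ≥ 37(k+1)^5.
By the principle of mathematical induction, the result holds for all t ≥ 30.
Hence the smallest such M is 30.

M = 30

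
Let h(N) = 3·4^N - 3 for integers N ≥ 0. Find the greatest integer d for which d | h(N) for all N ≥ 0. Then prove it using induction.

Computing the first values: h(0) = 0 and h(1) = 9; gcd(0, 9) = 9, so d ≤ 9.
We prove 9 | 3·4^N - 3 for all N ≥ 0 by induction on N.
For the base case N = 0: h(0) = 0 = 9·(0), so 9 | h(0).
Inductive step: suppose the statement holds for some r ≥ 0, i.e. 9 | h(r). Then
h(r+1) = 3·4^(r+1) - 3 = 4·(3·4^r - 3) + 9 = 4·h(r) + 9. The first term is divisible by 9 by the inductive hypothesis, and 9 is divisible by 9. Hence 9 | h(r+1).
By induction, the statement is established for all N ≥ 0.
Therefore the largest such d is 9.

d = 9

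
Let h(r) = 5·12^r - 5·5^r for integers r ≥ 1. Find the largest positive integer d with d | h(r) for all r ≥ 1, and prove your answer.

Computing the first values: h(1) = 35 and h(2) = 595; gcd(35, 595) = 35, so d ≤ 35.
We prove 35 | 5·12^r - 5·5^r for all r ≥ 1 by induction on r.
When r = 1: h(1) = 35 = 35·(1), so 35 | h(1).
Inductive step: assume the claim holds for r = i, i.e. 35 | h(i). Then
h(i+1) − 12·h(i) = (5·12^(i+1) - 5·5^(i+1)) − 12·(5·12^i - 5·5^i) = (-5)·5^i·(5 − 12) = (35)·5^i. Since 35 | h(i) by the inductive hypothesis, 35 | 12·h(i); and 35 | 35 since 35 = 35·1. Therefore 35 | h(i+1).
This completes the induction.
Therefore the largest such d is 35.

d = 35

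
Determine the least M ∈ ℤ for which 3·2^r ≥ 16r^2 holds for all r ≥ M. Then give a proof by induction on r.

At r = 8: 768 < 1024, so the inequality fails and M ≥ 9. We prove 3·2^r ≥ 16r^2 for all r ≥ 9.
Base case (r = 9): 3·2^r = 1536 and 16r^2 = 1296, so 1536 ≥ 1296.
Suppose the result is true for r = j, so 3·2^j ≥ 16j^2.
Then 3·2^(j + 1) = 2·(3·2^j) ≥ 2·(16j^2).
Also, for j ≥ 9 we have 2·(16j^2) ≥ 16(j+1)^2, since 2 ≥ (1 + 1/j)^2 for all j ≥ 9.
Combining, 3·2^(j + 1) ≥ 16(j+1)^2.
By the principle of mathematical induction, the result holds for all r ≥ 9.
Hence the smallest such M is 9.

M = 9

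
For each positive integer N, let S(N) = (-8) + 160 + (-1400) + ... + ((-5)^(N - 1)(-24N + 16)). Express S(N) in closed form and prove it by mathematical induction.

We claim S(N) = 2(-5)^N(2N - 1) + 2 for all N ≥ 1.
When N = 1: S(1) = -8, and the closed form gives -8. They agree.
For the inductive step, assume it holds for an arbitrary k ≥ 1, so S(k) = 2(-5)^k(2k - 1) + 2.
Then S(k+1) = S(k) + ((-5)^k(-24k - 8)) = (2(-5)^k(2k - 1) + 2) + ((-5)^k(-24k - 8)).
Simplifying, S(k+1) = -20(-5)^k·k - 10(-5)^k + 2 = 2(-5)^(k+1)(2(k+1) - 1) + 2,
which is the closed form with N = k+1.
Hence, by induction on N, the claim holds for every N ≥ 1.

S(N) = 2(-5)^N(2N - 1) + 2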